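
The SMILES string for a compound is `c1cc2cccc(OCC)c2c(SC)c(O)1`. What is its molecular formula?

C13H14O2S

Atom tally by fragment:
  naphthalene ring system core → C:10 H:8
  (− 3 ring H displaced by substituents)
  + OC2H5 → C:2 H:5 O:1
  + SCH3 → C:1 H:3 S:1
  + OH → O:1 H:1
Element totals:
  C: 13
  H: 14
  O: 2
  S: 1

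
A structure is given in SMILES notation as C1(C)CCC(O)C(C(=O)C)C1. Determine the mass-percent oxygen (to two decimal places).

20.48%

Atom tally by fragment:
  cyclohexane ring core → C:6 H:12
  (− 3 ring H displaced by substituents)
  + CH3 → C:1 H:3
  + OH → O:1 H:1
  + COCH3 → C:2 H:3 O:1
Element totals:
  C: 9
  H: 16
  O: 2
Molecular formula: C9H16O2.
Molar mass = 156.225 g/mol.
Mass from O: 2 × 15.999 = 31.998 g/mol.
%O = 31.998 / 156.225 × 100 = 20.48%.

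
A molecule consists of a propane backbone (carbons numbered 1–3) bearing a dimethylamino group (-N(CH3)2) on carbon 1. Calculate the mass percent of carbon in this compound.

Atom tally by fragment:
  (CH3)2NCH2 → C:3 H:8 N:1
  CH2 → C:1 H:2
  CH3 → C:1 H:3
Element totals:
  C: 5
  H: 13
  N: 1
Molecular formula: C5H13N.
Molar mass = 87.166 g/mol.
Mass from C: 5 × 12.011 = 60.055 g/mol.
%C = 60.055 / 87.166 × 100 = 68.90%.

68.90%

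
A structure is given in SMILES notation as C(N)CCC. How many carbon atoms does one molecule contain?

4

Atom tally by fragment:
  H2NCH2 → C:1 H:4 N:1
  CH2 → C:1 H:2
  CH2 → C:1 H:2
  CH3 → C:1 H:3
Element totals:
  C: 4
  H: 11
  N: 1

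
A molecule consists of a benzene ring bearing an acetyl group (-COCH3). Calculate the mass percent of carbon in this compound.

Atom tally by fragment:
  benzene ring core → C:6 H:6
  (− 1 ring H displaced by substituents)
  + COCH3 → C:2 H:3 O:1
Element totals:
  C: 8
  H: 8
  O: 1
Molecular formula: C8H8O.
Molar mass = 120.151 g/mol.
Mass from C: 8 × 12.011 = 96.088 g/mol.
%C = 96.088 / 120.151 × 100 = 79.97%.

79.97%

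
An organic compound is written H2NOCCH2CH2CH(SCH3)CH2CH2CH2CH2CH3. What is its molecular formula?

C10H21NOS

Atom tally by fragment:
  H2NOCCH2 → C:2 H:4 O:1 N:1
  CH2 → C:1 H:2
  CH(SCH3) → C:2 H:4 S:1
  CH2 → C:1 H:2
  CH2 → C:1 H:2
  CH2 → C:1 H:2
  CH2 → C:1 H:2
  CH3 → C:1 H:3
Element totals:
  C: 10
  H: 21
  N: 1
  O: 1
  S: 1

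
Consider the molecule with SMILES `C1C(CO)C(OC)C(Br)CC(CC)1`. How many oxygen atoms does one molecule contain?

2

Atom tally by fragment:
  cyclohexane ring core → C:6 H:12
  (− 4 ring H displaced by substituents)
  + CH2OH → C:1 H:3 O:1
  + OCH3 → C:1 H:3 O:1
  + Br → Br:1
  + C2H5 → C:2 H:5
Element totals:
  C: 10
  H: 19
  Br: 1
  O: 2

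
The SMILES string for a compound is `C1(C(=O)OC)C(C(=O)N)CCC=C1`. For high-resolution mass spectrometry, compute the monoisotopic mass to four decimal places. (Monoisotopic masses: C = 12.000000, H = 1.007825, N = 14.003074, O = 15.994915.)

183.0895

Atom tally by fragment:
  cyclohexene ring core → C:6 H:10
  (− 2 ring H displaced by substituents)
  + COOCH3 → C:2 H:3 O:2
  + CONH2 → C:1 H:2 O:1 N:1
Element totals:
  C: 9
  H: 13
  N: 1
  O: 3
Molecular formula: C9H13NO3.
  M = 9(12.0) + 13(1.007825) + 14.003074 + 3(15.994915)
    = 108.000000 + 13.101725 + 14.003074 + 47.984745 = 183.089544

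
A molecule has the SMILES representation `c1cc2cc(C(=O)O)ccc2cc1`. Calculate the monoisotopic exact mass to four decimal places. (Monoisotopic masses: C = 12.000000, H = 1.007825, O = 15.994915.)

172.0524

Atom tally by fragment:
  naphthalene ring system core → C:10 H:8
  (− 1 ring H displaced by substituents)
  + COOH → C:1 H:1 O:2
Element totals:
  C: 11
  H: 8
  O: 2
Molecular formula: C11H8O2.
  M = 11(12.0) + 8(1.007825) + 2(15.994915)
    = 132.000000 + 8.062600 + 31.989830 = 172.052430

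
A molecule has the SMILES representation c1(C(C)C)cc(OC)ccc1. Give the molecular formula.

C10H14O

Atom tally by fragment:
  benzene ring core → C:6 H:6
  (− 2 ring H displaced by substituents)
  + CH(CH3)2 → C:3 H:7
  + OCH3 → C:1 H:3 O:1
Element totals:
  C: 10
  H: 14
  O: 1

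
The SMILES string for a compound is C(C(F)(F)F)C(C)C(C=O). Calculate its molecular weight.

Atom tally by fragment:
  F3CCH2 → C:2 H:2 F:3
  CH(CH3) → C:2 H:4
  CH2CHO → C:2 H:3 O:1
Element totals:
  C: 6
  H: 9
  F: 3
  O: 1
Molecular formula: C6H9F3O.
  M = 6(12.011) + 9(1.008) + 3(18.998) + 15.999
    = 72.066 + 9.072 + 56.994 + 15.999 = 154.131

154.13 g/mol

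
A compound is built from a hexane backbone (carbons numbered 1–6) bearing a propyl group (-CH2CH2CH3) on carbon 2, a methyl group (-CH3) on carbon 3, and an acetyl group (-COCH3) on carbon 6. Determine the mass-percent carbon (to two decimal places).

78.20%

Atom tally by fragment:
  CH3 → C:1 H:3
  CH(CH2CH2CH3) → C:4 H:8
  CH(CH3) → C:2 H:4
  CH2 → C:1 H:2
  CH2 → C:1 H:2
  CH2COCH3 → C:3 H:5 O:1
Element totals:
  C: 12
  H: 24
  O: 1
Molecular formula: C12H24O.
Molar mass = 184.323 g/mol.
Mass from C: 12 × 12.011 = 144.132 g/mol.
%C = 144.132 / 184.323 × 100 = 78.20%.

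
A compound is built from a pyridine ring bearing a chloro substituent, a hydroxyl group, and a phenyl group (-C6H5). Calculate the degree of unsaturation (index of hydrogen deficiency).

Atom tally by fragment:
  pyridine ring core → C:5 H:5 N:1
  (− 3 ring H displaced by substituents)
  + Cl → Cl:1
  + OH → O:1 H:1
  + C6H5 → C:6 H:5
Element totals:
  C: 11
  H: 8
  Cl: 1
  N: 1
  O: 1
Molecular formula: C11H8ClNO.
DoU = (2C + 2 + N − H − X) / 2 = (2·11 + 2 + 1 − 8 − 1) / 2 = 8.

8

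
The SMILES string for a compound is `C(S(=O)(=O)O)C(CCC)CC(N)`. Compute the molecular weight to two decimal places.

195.28 g/mol

Atom tally by fragment:
  HO3SCH2 → C:1 H:3 S:1 O:3
  CH(CH2CH2CH3) → C:4 H:8
  CH2 → C:1 H:2
  CH2NH2 → C:1 H:4 N:1
Element totals:
  C: 7
  H: 17
  N: 1
  O: 3
  S: 1
Molecular formula: C7H17NO3S.
  M = 7(12.011) + 17(1.008) + 14.007 + 3(15.999) + 32.06
    = 84.077 + 17.136 + 14.007 + 47.997 + 32.060 = 195.277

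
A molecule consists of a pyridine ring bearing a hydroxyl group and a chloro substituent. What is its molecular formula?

C5H4ClNO

Atom tally by fragment:
  pyridine ring core → C:5 H:5 N:1
  (− 2 ring H displaced by substituents)
  + OH → O:1 H:1
  + Cl → Cl:1
Element totals:
  C: 5
  H: 4
  Cl: 1
  N: 1
  O: 1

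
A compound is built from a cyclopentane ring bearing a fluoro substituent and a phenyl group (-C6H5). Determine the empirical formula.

C11H13F

Atom tally by fragment:
  cyclopentane ring core → C:5 H:10
  (− 2 ring H displaced by substituents)
  + F → F:1
  + C6H5 → C:6 H:5
Element totals:
  C: 11
  H: 13
  F: 1
Molecular formula: C11H13F.
gcd of subscripts (11, 1, 13) = 1, so the empirical formula equals the molecular formula.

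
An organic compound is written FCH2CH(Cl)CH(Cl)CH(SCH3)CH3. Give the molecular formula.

Atom tally by fragment:
  FCH2 → C:1 H:2 F:1
  CH(Cl) → C:1 H:1 Cl:1
  CH(Cl) → C:1 H:1 Cl:1
  CH(SCH3) → C:2 H:4 S:1
  CH3 → C:1 H:3
Element totals:
  C: 6
  H: 11
  Cl: 2
  F: 1
  S: 1

C6H11Cl2FS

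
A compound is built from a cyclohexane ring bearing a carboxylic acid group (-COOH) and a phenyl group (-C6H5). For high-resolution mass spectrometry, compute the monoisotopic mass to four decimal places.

Atom tally by fragment:
  cyclohexane ring core → C:6 H:12
  (− 2 ring H displaced by substituents)
  + COOH → C:1 H:1 O:2
  + C6H5 → C:6 H:5
Element totals:
  C: 13
  H: 16
  O: 2
Molecular formula: C13H16O2.
  M = 13(12.0) + 16(1.007825) + 2(15.994915)
    = 156.000000 + 16.125200 + 31.989830 = 204.115030

204.1150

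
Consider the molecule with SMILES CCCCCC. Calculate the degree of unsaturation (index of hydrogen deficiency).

Atom tally by fragment:
  CH3 → C:1 H:3
  CH2 → C:1 H:2
  CH2 → C:1 H:2
  CH2 → C:1 H:2
  CH2 → C:1 H:2
  CH3 → C:1 H:3
Element totals:
  C: 6
  H: 14
Molecular formula: C6H14.
DoU = (2C + 2 + N − H − X) / 2 = (2·6 + 2 + 0 − 14 − 0) / 2 = 0.

0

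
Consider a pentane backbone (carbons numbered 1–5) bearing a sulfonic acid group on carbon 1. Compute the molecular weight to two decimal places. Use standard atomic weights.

Atom tally by fragment:
  HO3SCH2 → C:1 H:3 S:1 O:3
  CH2 → C:1 H:2
  CH2 → C:1 H:2
  CH2 → C:1 H:2
  CH3 → C:1 H:3
Element totals:
  C: 5
  H: 12
  O: 3
  S: 1
Molecular formula: C5H12O3S.
  M = 5(12.011) + 12(1.008) + 3(15.999) + 32.06
    = 60.055 + 12.096 + 47.997 + 32.060 = 152.208

152.21 g/mol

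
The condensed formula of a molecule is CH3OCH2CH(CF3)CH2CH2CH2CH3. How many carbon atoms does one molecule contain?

Element totals:
  C: 8
  H: 15
  F: 3
  O: 1

8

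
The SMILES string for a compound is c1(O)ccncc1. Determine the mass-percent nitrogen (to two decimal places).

Atom tally by fragment:
  pyridine ring core → C:5 H:5 N:1
  (− 1 ring H displaced by substituents)
  + OH → O:1 H:1
Element totals:
  C: 5
  H: 5
  N: 1
  O: 1
Molecular formula: C5H5NO.
Molar mass = 95.101 g/mol.
Mass from N: 1 × 14.007 = 14.007 g/mol.
%N = 14.007 / 95.101 × 100 = 14.73%.

14.73%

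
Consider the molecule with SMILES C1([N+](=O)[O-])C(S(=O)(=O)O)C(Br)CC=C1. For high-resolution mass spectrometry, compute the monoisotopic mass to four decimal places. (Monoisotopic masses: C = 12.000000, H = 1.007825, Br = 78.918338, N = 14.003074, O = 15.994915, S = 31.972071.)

Atom tally by fragment:
  cyclohexene ring core → C:6 H:10
  (− 3 ring H displaced by substituents)
  + NO2 → N:1 O:2
  + SO3H → S:1 O:3 H:1
  + Br → Br:1
Element totals:
  C: 6
  H: 8
  Br: 1
  N: 1
  O: 5
  S: 1
Molecular formula: C6H8BrNO5S.
  M = 6(12.0) + 8(1.007825) + 78.918338 + 14.003074 + 5(15.994915) + 31.972071
    = 72.000000 + 8.062600 + 78.918338 + 14.003074 + 79.974575 + 31.972071 = 284.930658

284.9307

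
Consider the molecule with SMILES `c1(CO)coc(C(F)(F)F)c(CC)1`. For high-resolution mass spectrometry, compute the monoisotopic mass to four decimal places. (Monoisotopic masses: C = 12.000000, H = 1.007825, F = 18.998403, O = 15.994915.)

Atom tally by fragment:
  furan ring core → C:4 H:4 O:1
  (− 3 ring H displaced by substituents)
  + CH2OH → C:1 H:3 O:1
  + CF3 → C:1 F:3
  + C2H5 → C:2 H:5
Element totals:
  C: 8
  H: 9
  F: 3
  O: 2
Molecular formula: C8H9F3O2.
  M = 8(12.0) + 9(1.007825) + 3(18.998403) + 2(15.994915)
    = 96.000000 + 9.070425 + 56.995209 + 31.989830 = 194.055464

194.0555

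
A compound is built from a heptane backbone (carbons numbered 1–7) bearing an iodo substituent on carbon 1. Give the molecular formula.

Atom tally by fragment:
  ICH2 → C:1 H:2 I:1
  CH2 → C:1 H:2
  CH2 → C:1 H:2
  CH2 → C:1 H:2
  CH2 → C:1 H:2
  CH2 → C:1 H:2
  CH3 → C:1 H:3
Element totals:
  C: 7
  H: 15
  I: 1

C7H15I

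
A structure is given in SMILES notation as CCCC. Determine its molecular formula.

C4H10

Atom tally by fragment:
  CH3 → C:1 H:3
  CH2 → C:1 H:2
  CH2 → C:1 H:2
  CH3 → C:1 H:3
Element totals:
  C: 4
  H: 10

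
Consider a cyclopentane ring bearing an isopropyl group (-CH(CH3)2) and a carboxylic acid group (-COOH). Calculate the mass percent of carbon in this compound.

Atom tally by fragment:
  cyclopentane ring core → C:5 H:10
  (− 2 ring H displaced by substituents)
  + CH(CH3)2 → C:3 H:7
  + COOH → C:1 H:1 O:2
Element totals:
  C: 9
  H: 16
  O: 2
Molecular formula: C9H16O2.
Molar mass = 156.225 g/mol.
Mass from C: 9 × 12.011 = 108.099 g/mol.
%C = 108.099 / 156.225 × 100 = 69.19%.

69.19%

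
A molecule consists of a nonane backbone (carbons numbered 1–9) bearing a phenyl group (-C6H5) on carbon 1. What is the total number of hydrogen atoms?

Atom tally by fragment:
  C6H5CH2 → C:7 H:7
  CH2 → C:1 H:2
  CH2 → C:1 H:2
  CH2 → C:1 H:2
  CH2 → C:1 H:2
  CH2 → C:1 H:2
  CH2 → C:1 H:2
  CH2 → C:1 H:2
  CH3 → C:1 H:3
Element totals:
  C: 15
  H: 24

24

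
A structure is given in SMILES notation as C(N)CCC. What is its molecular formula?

Atom tally by fragment:
  H2NCH2 → C:1 H:4 N:1
  CH2 → C:1 H:2
  CH2 → C:1 H:2
  CH3 → C:1 H:3
Element totals:
  C: 4
  H: 11
  N: 1

C4H11N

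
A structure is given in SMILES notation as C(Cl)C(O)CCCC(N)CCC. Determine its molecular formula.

Atom tally by fragment:
  ClCH2 → C:1 H:2 Cl:1
  CH(OH) → C:1 H:2 O:1
  CH2 → C:1 H:2
  CH2 → C:1 H:2
  CH2 → C:1 H:2
  CH(NH2) → C:1 H:3 N:1
  CH2 → C:1 H:2
  CH2 → C:1 H:2
  CH3 → C:1 H:3
Element totals:
  C: 9
  H: 20
  Cl: 1
  N: 1
  O: 1

C9H20ClNO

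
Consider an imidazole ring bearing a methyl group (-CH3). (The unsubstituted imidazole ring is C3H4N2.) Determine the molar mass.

Atom tally by fragment:
  imidazole ring core → C:3 H:4 N:2
  (− 1 ring H displaced by substituents)
  + CH3 → C:1 H:3
Element totals:
  C: 4
  H: 6
  N: 2
Molecular formula: C4H6N2.
  M = 4(12.011) + 6(1.008) + 2(14.007)
    = 48.044 + 6.048 + 28.014 = 82.106

82.11 g/mol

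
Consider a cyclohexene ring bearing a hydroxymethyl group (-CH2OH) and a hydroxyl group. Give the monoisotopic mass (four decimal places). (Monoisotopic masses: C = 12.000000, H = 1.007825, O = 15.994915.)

Atom tally by fragment:
  cyclohexene ring core → C:6 H:10
  (− 2 ring H displaced by substituents)
  + CH2OH → C:1 H:3 O:1
  + OH → O:1 H:1
Element totals:
  C: 7
  H: 12
  O: 2
Molecular formula: C7H12O2.
  M = 7(12.0) + 12(1.007825) + 2(15.994915)
    = 84.000000 + 12.093900 + 31.989830 = 128.083730

128.0837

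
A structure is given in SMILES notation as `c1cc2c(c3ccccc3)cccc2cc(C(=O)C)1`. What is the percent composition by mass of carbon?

Atom tally by fragment:
  naphthalene ring system core → C:10 H:8
  (− 2 ring H displaced by substituents)
  + C6H5 → C:6 H:5
  + COCH3 → C:2 H:3 O:1
Element totals:
  C: 18
  H: 14
  O: 1
Molecular formula: C18H14O.
Molar mass = 246.309 g/mol.
Mass from C: 18 × 12.011 = 216.198 g/mol.
%C = 216.198 / 246.309 × 100 = 87.78%.

87.78%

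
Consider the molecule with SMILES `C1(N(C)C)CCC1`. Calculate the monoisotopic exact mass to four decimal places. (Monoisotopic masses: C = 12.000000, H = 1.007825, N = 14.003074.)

99.1048

Atom tally by fragment:
  cyclobutane ring core → C:4 H:8
  (− 1 ring H displaced by substituents)
  + N(CH3)2 → N:1 C:2 H:6
Element totals:
  C: 6
  H: 13
  N: 1
Molecular formula: C6H13N.
  M = 6(12.0) + 13(1.007825) + 14.003074
    = 72.000000 + 13.101725 + 14.003074 = 99.104799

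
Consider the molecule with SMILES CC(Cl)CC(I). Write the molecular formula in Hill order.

C4H8ClI

Atom tally by fragment:
  CH3 → C:1 H:3
  CH(Cl) → C:1 H:1 Cl:1
  CH2 → C:1 H:2
  CH2I → C:1 H:2 I:1
Element totals:
  C: 4
  H: 8
  Cl: 1
  I: 1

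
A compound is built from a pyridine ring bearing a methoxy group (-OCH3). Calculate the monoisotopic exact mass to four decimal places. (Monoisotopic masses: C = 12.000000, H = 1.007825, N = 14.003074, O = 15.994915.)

Atom tally by fragment:
  pyridine ring core → C:5 H:5 N:1
  (− 1 ring H displaced by substituents)
  + OCH3 → C:1 H:3 O:1
Element totals:
  C: 6
  H: 7
  N: 1
  O: 1
Molecular formula: C6H7NO.
  M = 6(12.0) + 7(1.007825) + 14.003074 + 15.994915
    = 72.000000 + 7.054775 + 14.003074 + 15.994915 = 109.052764

109.0528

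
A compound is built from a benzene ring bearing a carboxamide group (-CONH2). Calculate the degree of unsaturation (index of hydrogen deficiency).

5

Atom tally by fragment:
  benzene ring core → C:6 H:6
  (− 1 ring H displaced by substituents)
  + CONH2 → C:1 H:2 O:1 N:1
Element totals:
  C: 7
  H: 7
  N: 1
  O: 1
Molecular formula: C7H7NO.
DoU = (2C + 2 + N − H − X) / 2 = (2·7 + 2 + 1 − 7 − 0) / 2 = 5.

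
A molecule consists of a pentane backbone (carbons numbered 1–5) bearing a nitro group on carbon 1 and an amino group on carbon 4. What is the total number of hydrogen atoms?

12

Atom tally by fragment:
  O2NCH2 → C:1 H:2 N:1 O:2
  CH2 → C:1 H:2
  CH2 → C:1 H:2
  CH(NH2) → C:1 H:3 N:1
  CH3 → C:1 H:3
Element totals:
  C: 5
  H: 12
  N: 2
  O: 2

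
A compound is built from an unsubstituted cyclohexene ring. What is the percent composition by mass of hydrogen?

Atom tally by fragment:
  cyclohexene ring core → C:6 H:10
Element totals:
  C: 6
  H: 10
Molecular formula: C6H10.
Molar mass = 82.146 g/mol.
Mass from H: 10 × 1.008 = 10.080 g/mol.
%H = 10.080 / 82.146 × 100 = 12.27%.

12.27%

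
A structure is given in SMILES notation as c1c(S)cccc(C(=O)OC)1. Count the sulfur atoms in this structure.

1

Atom tally by fragment:
  benzene ring core → C:6 H:6
  (− 2 ring H displaced by substituents)
  + SH → S:1 H:1
  + COOCH3 → C:2 H:3 O:2
Element totals:
  C: 8
  H: 8
  O: 2
  S: 1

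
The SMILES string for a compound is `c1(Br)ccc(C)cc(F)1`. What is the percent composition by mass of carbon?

Atom tally by fragment:
  benzene ring core → C:6 H:6
  (− 3 ring H displaced by substituents)
  + Br → Br:1
  + CH3 → C:1 H:3
  + F → F:1
Element totals:
  C: 7
  H: 6
  Br: 1
  F: 1
Molecular formula: C7H6BrF.
Molar mass = 189.027 g/mol.
Mass from C: 7 × 12.011 = 84.077 g/mol.
%C = 84.077 / 189.027 × 100 = 44.48%.

44.48%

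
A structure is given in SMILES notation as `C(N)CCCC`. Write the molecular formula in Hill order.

Atom tally by fragment:
  H2NCH2 → C:1 H:4 N:1
  CH2 → C:1 H:2
  CH2 → C:1 H:2
  CH2 → C:1 H:2
  CH3 → C:1 H:3
Element totals:
  C: 5
  H: 13
  N: 1

C5H13N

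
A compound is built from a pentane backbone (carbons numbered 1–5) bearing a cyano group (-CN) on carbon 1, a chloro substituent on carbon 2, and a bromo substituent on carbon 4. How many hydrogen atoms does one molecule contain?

9

Atom tally by fragment:
  NCCH2 → C:2 H:2 N:1
  CH(Cl) → C:1 H:1 Cl:1
  CH2 → C:1 H:2
  CH(Br) → C:1 H:1 Br:1
  CH3 → C:1 H:3
Element totals:
  C: 6
  H: 9
  Br: 1
  Cl: 1
  N: 1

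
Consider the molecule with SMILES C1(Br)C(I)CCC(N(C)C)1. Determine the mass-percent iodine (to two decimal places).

Atom tally by fragment:
  cyclopentane ring core → C:5 H:10
  (− 3 ring H displaced by substituents)
  + Br → Br:1
  + I → I:1
  + N(CH3)2 → N:1 C:2 H:6
Element totals:
  C: 7
  H: 13
  Br: 1
  I: 1
  N: 1
Molecular formula: C7H13BrIN.
Molar mass = 317.996 g/mol.
Mass from I: 1 × 126.904 = 126.904 g/mol.
%I = 126.904 / 317.996 × 100 = 39.91%.

39.91%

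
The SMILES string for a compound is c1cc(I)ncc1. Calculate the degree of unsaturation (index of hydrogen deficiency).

Atom tally by fragment:
  pyridine ring core → C:5 H:5 N:1
  (− 1 ring H displaced by substituents)
  + I → I:1
Element totals:
  C: 5
  H: 4
  I: 1
  N: 1
Molecular formula: C5H4IN.
DoU = (2C + 2 + N − H − X) / 2 = (2·5 + 2 + 1 − 4 − 1) / 2 = 4.

4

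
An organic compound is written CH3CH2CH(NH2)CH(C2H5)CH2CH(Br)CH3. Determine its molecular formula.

Element totals:
  C: 9
  H: 20
  Br: 1
  N: 1

C9H20BrN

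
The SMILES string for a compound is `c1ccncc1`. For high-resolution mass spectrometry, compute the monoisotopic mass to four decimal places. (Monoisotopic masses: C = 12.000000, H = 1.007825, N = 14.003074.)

79.0422

Atom tally by fragment:
  pyridine ring core → C:5 H:5 N:1
Element totals:
  C: 5
  H: 5
  N: 1
Molecular formula: C5H5N.
  M = 5(12.0) + 5(1.007825) + 14.003074
    = 60.000000 + 5.039125 + 14.003074 = 79.042199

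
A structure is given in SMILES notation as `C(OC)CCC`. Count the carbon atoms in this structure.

5

Atom tally by fragment:
  CH3OCH2 → C:2 H:5 O:1
  CH2 → C:1 H:2
  CH2 → C:1 H:2
  CH3 → C:1 H:3
Element totals:
  C: 5
  H: 12
  O: 1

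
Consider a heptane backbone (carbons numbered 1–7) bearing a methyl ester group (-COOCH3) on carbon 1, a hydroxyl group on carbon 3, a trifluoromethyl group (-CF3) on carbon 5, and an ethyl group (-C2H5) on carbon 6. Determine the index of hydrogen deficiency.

Atom tally by fragment:
  CH3OOCCH2 → C:3 H:5 O:2
  CH2 → C:1 H:2
  CH(OH) → C:1 H:2 O:1
  CH2 → C:1 H:2
  CH(CF3) → C:2 H:1 F:3
  CH(C2H5) → C:3 H:6
  CH3 → C:1 H:3
Element totals:
  C: 12
  H: 21
  F: 3
  O: 3
Molecular formula: C12H21F3O3.
DoU = (2C + 2 + N − H − X) / 2 = (2·12 + 2 + 0 − 21 − 3) / 2 = 1.

1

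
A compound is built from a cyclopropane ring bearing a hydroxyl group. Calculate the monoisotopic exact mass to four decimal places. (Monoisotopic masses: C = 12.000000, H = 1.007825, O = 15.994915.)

58.0419

Atom tally by fragment:
  cyclopropane ring core → C:3 H:6
  (− 1 ring H displaced by substituents)
  + OH → O:1 H:1
Element totals:
  C: 3
  H: 6
  O: 1
Molecular formula: C3H6O.
  M = 3(12.0) + 6(1.007825) + 15.994915
    = 36.000000 + 6.046950 + 15.994915 = 58.041865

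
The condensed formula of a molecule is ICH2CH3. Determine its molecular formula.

C2H5I

Element totals:
  C: 2
  H: 5
  I: 1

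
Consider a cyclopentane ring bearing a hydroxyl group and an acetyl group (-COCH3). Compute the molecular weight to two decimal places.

Atom tally by fragment:
  cyclopentane ring core → C:5 H:10
  (− 2 ring H displaced by substituents)
  + OH → O:1 H:1
  + COCH3 → C:2 H:3 O:1
Element totals:
  C: 7
  H: 12
  O: 2
Molecular formula: C7H12O2.
  M = 7(12.011) + 12(1.008) + 2(15.999)
    = 84.077 + 12.096 + 31.998 = 128.171

128.17 g/mol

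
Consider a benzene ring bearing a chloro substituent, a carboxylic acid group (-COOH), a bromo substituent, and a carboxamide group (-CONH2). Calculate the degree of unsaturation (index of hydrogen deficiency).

Atom tally by fragment:
  benzene ring core → C:6 H:6
  (− 4 ring H displaced by substituents)
  + Cl → Cl:1
  + COOH → C:1 H:1 O:2
  + Br → Br:1
  + CONH2 → C:1 H:2 O:1 N:1
Element totals:
  C: 8
  H: 5
  Br: 1
  Cl: 1
  N: 1
  O: 3
Molecular formula: C8H5BrClNO3.
DoU = (2C + 2 + N − H − X) / 2 = (2·8 + 2 + 1 − 5 − 2) / 2 = 6.

6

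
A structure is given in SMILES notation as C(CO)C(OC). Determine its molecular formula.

Atom tally by fragment:
  HOCH2CH2 → C:2 H:5 O:1
  CH2OCH3 → C:2 H:5 O:1
Element totals:
  C: 4
  H: 10
  O: 2

C4H10O2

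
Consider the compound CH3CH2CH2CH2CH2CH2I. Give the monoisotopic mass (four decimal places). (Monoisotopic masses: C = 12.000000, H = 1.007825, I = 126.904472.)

212.0062

Atom tally by fragment:
  CH3 → C:1 H:3
  CH2 → C:1 H:2
  CH2 → C:1 H:2
  CH2 → C:1 H:2
  CH2 → C:1 H:2
  CH2I → C:1 H:2 I:1
Element totals:
  C: 6
  H: 13
  I: 1
Molecular formula: C6H13I.
  M = 6(12.0) + 13(1.007825) + 126.904472
    = 72.000000 + 13.101725 + 126.904472 = 212.006197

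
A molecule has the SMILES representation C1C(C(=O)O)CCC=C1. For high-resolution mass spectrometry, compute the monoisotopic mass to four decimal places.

Atom tally by fragment:
  cyclohexene ring core → C:6 H:10
  (− 1 ring H displaced by substituents)
  + COOH → C:1 H:1 O:2
Element totals:
  C: 7
  H: 10
  O: 2
Molecular formula: C7H10O2.
  M = 7(12.0) + 10(1.007825) + 2(15.994915)
    = 84.000000 + 10.078250 + 31.989830 = 126.068080

126.0681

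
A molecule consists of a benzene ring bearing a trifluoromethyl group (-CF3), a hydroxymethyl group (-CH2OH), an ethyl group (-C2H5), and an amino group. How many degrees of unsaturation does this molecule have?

4

Atom tally by fragment:
  benzene ring core → C:6 H:6
  (− 4 ring H displaced by substituents)
  + CF3 → C:1 F:3
  + CH2OH → C:1 H:3 O:1
  + C2H5 → C:2 H:5
  + NH2 → N:1 H:2
Element totals:
  C: 10
  H: 12
  F: 3
  N: 1
  O: 1
Molecular formula: C10H12F3NO.
DoU = (2C + 2 + N − H − X) / 2 = (2·10 + 2 + 1 − 12 − 3) / 2 = 4.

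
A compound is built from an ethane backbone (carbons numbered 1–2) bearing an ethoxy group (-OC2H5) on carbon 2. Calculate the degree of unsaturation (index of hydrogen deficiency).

Atom tally by fragment:
  CH3 → C:1 H:3
  CH2OC2H5 → C:3 H:7 O:1
Element totals:
  C: 4
  H: 10
  O: 1
Molecular formula: C4H10O.
DoU = (2C + 2 + N − H − X) / 2 = (2·4 + 2 + 0 − 10 − 0) / 2 = 0.

0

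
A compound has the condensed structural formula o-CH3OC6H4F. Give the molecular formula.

Atom tally by fragment:
  benzene ring core → C:6 H:6
  (− 2 ring H displaced by substituents)
  + OCH3 → C:1 H:3 O:1
  + F → F:1
Element totals:
  C: 7
  H: 7
  F: 1
  O: 1

C7H7FO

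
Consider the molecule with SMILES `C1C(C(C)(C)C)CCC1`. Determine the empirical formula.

Atom tally by fragment:
  cyclopentane ring core → C:5 H:10
  (− 1 ring H displaced by substituents)
  + C(CH3)3 → C:4 H:9
Element totals:
  C: 9
  H: 18
Molecular formula: C9H18.
gcd of subscripts = 9; dividing each by 9:
  C: 9/9 = 1
  H: 18/9 = 2

CH2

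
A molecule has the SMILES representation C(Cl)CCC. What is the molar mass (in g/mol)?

92.57 g/mol

Atom tally by fragment:
  ClCH2 → C:1 H:2 Cl:1
  CH2 → C:1 H:2
  CH2 → C:1 H:2
  CH3 → C:1 H:3
Element totals:
  C: 4
  H: 9
  Cl: 1
Molecular formula: C4H9Cl.
  M = 4(12.011) + 9(1.008) + 35.45
    = 48.044 + 9.072 + 35.450 = 92.566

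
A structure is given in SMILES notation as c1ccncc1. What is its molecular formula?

Atom tally by fragment:
  pyridine ring core → C:5 H:5 N:1
Element totals:
  C: 5
  H: 5
  N: 1

C5H5N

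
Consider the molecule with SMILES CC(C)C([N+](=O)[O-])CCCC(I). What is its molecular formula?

C8H16INO2

Atom tally by fragment:
  CH3 → C:1 H:3
  CH(CH3) → C:2 H:4
  CH(NO2) → C:1 H:1 N:1 O:2
  CH2 → C:1 H:2
  CH2 → C:1 H:2
  CH2 → C:1 H:2
  CH2I → C:1 H:2 I:1
Element totals:
  C: 8
  H: 16
  I: 1
  N: 1
  O: 2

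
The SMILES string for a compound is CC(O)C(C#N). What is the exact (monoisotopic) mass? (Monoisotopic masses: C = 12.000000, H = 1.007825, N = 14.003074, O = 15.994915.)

Atom tally by fragment:
  CH3 → C:1 H:3
  CH(OH) → C:1 H:2 O:1
  CH2CN → C:2 H:2 N:1
Element totals:
  C: 4
  H: 7
  N: 1
  O: 1
Molecular formula: C4H7NO.
  M = 4(12.0) + 7(1.007825) + 14.003074 + 15.994915
    = 48.000000 + 7.054775 + 14.003074 + 15.994915 = 85.052764

85.0528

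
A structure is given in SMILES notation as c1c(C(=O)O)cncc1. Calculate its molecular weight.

Atom tally by fragment:
  pyridine ring core → C:5 H:5 N:1
  (− 1 ring H displaced by substituents)
  + COOH → C:1 H:1 O:2
Element totals:
  C: 6
  H: 5
  N: 1
  O: 2
Molecular formula: C6H5NO2.
  M = 6(12.011) + 5(1.008) + 14.007 + 2(15.999)
    = 72.066 + 5.040 + 14.007 + 31.998 = 123.111

123.11 g/mol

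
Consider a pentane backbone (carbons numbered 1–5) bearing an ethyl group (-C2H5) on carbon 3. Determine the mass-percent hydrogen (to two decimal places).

Atom tally by fragment:
  CH3 → C:1 H:3
  CH2 → C:1 H:2
  CH(C2H5) → C:3 H:6
  CH2 → C:1 H:2
  CH3 → C:1 H:3
Element totals:
  C: 7
  H: 16
Molecular formula: C7H16.
Molar mass = 100.205 g/mol.
Mass from H: 16 × 1.008 = 16.128 g/mol.
%H = 16.128 / 100.205 × 100 = 16.10%.

16.10%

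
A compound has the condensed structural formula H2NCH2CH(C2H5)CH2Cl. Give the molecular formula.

C5H12ClN

Atom tally by fragment:
  H2NCH2 → C:1 H:4 N:1
  CH(C2H5) → C:3 H:6
  CH2Cl → C:1 H:2 Cl:1
Element totals:
  C: 5
  H: 12
  Cl: 1
  N: 1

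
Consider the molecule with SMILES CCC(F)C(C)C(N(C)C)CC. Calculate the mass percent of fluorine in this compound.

Atom tally by fragment:
  CH3 → C:1 H:3
  CH2 → C:1 H:2
  CH(F) → C:1 H:1 F:1
  CH(CH3) → C:2 H:4
  CH(N(CH3)2) → C:3 H:7 N:1
  CH2 → C:1 H:2
  CH3 → C:1 H:3
Element totals:
  C: 10
  H: 22
  F: 1
  N: 1
Molecular formula: C10H22FN.
Molar mass = 175.291 g/mol.
Mass from F: 1 × 18.998 = 18.998 g/mol.
%F = 18.998 / 175.291 × 100 = 10.84%.

10.84%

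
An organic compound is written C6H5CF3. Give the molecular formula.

C7H5F3

Atom tally by fragment:
  benzene ring core → C:6 H:6
  (− 1 ring H displaced by substituents)
  + CF3 → C:1 F:3
Element totals:
  C: 7
  H: 5
  F: 3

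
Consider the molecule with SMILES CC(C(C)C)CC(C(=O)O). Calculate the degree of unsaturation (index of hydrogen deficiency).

Atom tally by fragment:
  CH3 → C:1 H:3
  CH(CH(CH3)2) → C:4 H:8
  CH2 → C:1 H:2
  CH2COOH → C:2 H:3 O:2
Element totals:
  C: 8
  H: 16
  O: 2
Molecular formula: C8H16O2.
DoU = (2C + 2 + N − H − X) / 2 = (2·8 + 2 + 0 − 16 − 0) / 2 = 1.

1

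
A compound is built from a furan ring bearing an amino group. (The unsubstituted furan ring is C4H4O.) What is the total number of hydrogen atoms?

5

Atom tally by fragment:
  furan ring core → C:4 H:4 O:1
  (− 1 ring H displaced by substituents)
  + NH2 → N:1 H:2
Element totals:
  C: 4
  H: 5
  N: 1
  O: 1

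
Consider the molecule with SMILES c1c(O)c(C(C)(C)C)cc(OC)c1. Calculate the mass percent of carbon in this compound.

73.30%

Atom tally by fragment:
  benzene ring core → C:6 H:6
  (− 3 ring H displaced by substituents)
  + OH → O:1 H:1
  + C(CH3)3 → C:4 H:9
  + OCH3 → C:1 H:3 O:1
Element totals:
  C: 11
  H: 16
  O: 2
Molecular formula: C11H16O2.
Molar mass = 180.247 g/mol.
Mass from C: 11 × 12.011 = 132.121 g/mol.
%C = 132.121 / 180.247 × 100 = 73.30%.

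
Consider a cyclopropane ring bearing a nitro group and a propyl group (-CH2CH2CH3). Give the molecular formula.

Atom tally by fragment:
  cyclopropane ring core → C:3 H:6
  (− 2 ring H displaced by substituents)
  + NO2 → N:1 O:2
  + CH2CH2CH3 → C:3 H:7
Element totals:
  C: 6
  H: 11
  N: 1
  O: 2

C6H11NO2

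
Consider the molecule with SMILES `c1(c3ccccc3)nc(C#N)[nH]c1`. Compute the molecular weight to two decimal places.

Atom tally by fragment:
  imidazole ring core → C:3 H:4 N:2
  (− 2 ring H displaced by substituents)
  + C6H5 → C:6 H:5
  + CN → C:1 N:1
Element totals:
  C: 10
  H: 7
  N: 3
Molecular formula: C10H7N3.
  M = 10(12.011) + 7(1.008) + 3(14.007)
    = 120.110 + 7.056 + 42.021 = 169.187

169.19 g/mol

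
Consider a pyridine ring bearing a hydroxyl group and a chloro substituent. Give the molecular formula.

Atom tally by fragment:
  pyridine ring core → C:5 H:5 N:1
  (− 2 ring H displaced by substituents)
  + OH → O:1 H:1
  + Cl → Cl:1
Element totals:
  C: 5
  H: 4
  Cl: 1
  N: 1
  O: 1

C5H4ClNO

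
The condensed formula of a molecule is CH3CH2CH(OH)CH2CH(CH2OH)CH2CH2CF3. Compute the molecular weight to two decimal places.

Element totals:
  C: 9
  H: 17
  F: 3
  O: 2
Molecular formula: C9H17F3O2.
  M = 9(12.011) + 17(1.008) + 3(18.998) + 2(15.999)
    = 108.099 + 17.136 + 56.994 + 31.998 = 214.227

214.23 g/mol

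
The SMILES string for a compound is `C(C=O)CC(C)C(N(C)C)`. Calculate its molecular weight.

143.23 g/mol

Atom tally by fragment:
  OHCCH2 → C:2 H:3 O:1
  CH2 → C:1 H:2
  CH(CH3) → C:2 H:4
  CH2N(CH3)2 → C:3 H:8 N:1
Element totals:
  C: 8
  H: 17
  N: 1
  O: 1
Molecular formula: C8H17NO.
  M = 8(12.011) + 17(1.008) + 14.007 + 15.999
    = 96.088 + 17.136 + 14.007 + 15.999 = 143.230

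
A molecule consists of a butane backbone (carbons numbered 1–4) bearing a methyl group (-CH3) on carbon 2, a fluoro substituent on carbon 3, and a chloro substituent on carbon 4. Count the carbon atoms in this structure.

5

Atom tally by fragment:
  CH3 → C:1 H:3
  CH(CH3) → C:2 H:4
  CH(F) → C:1 H:1 F:1
  CH2Cl → C:1 H:2 Cl:1
Element totals:
  C: 5
  H: 10
  Cl: 1
  F: 1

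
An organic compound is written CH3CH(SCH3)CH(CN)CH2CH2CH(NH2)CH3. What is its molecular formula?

Element totals:
  C: 9
  H: 18
  N: 2
  S: 1

C9H18N2S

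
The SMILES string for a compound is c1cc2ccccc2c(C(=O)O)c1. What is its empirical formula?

Atom tally by fragment:
  naphthalene ring system core → C:10 H:8
  (− 1 ring H displaced by substituents)
  + COOH → C:1 H:1 O:2
Element totals:
  C: 11
  H: 8
  O: 2
Molecular formula: C11H8O2.
gcd of subscripts (11, 8, 2) = 1, so the empirical formula equals the molecular formula.

C11H8O2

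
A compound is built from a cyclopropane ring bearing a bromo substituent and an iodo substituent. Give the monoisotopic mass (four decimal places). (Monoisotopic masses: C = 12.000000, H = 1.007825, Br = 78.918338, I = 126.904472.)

245.8541

Atom tally by fragment:
  cyclopropane ring core → C:3 H:6
  (− 2 ring H displaced by substituents)
  + Br → Br:1
  + I → I:1
Element totals:
  C: 3
  H: 4
  Br: 1
  I: 1
Molecular formula: C3H4BrI.
  M = 3(12.0) + 4(1.007825) + 78.918338 + 126.904472
    = 36.000000 + 4.031300 + 78.918338 + 126.904472 = 245.854110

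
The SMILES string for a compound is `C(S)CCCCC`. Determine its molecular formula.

Atom tally by fragment:
  HSCH2 → C:1 H:3 S:1
  CH2 → C:1 H:2
  CH2 → C:1 H:2
  CH2 → C:1 H:2
  CH2 → C:1 H:2
  CH3 → C:1 H:3
Element totals:
  C: 6
  H: 14
  S: 1

C6H14S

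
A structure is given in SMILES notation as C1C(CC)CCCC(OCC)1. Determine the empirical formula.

C10H20O

Atom tally by fragment:
  cyclohexane ring core → C:6 H:12
  (− 2 ring H displaced by substituents)
  + C2H5 → C:2 H:5
  + OC2H5 → C:2 H:5 O:1
Element totals:
  C: 10
  H: 20
  O: 1
Molecular formula: C10H20O.
gcd of subscripts (10, 20, 1) = 1, so the empirical formula equals the molecular formula.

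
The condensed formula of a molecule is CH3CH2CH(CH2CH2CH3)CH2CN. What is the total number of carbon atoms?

8

Atom tally by fragment:
  CH3 → C:1 H:3
  CH2 → C:1 H:2
  CH(CH2CH2CH3) → C:4 H:8
  CH2CN → C:2 H:2 N:1
Element totals:
  C: 8
  H: 15
  N: 1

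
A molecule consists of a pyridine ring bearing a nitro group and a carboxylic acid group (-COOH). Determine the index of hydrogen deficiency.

Atom tally by fragment:
  pyridine ring core → C:5 H:5 N:1
  (− 2 ring H displaced by substituents)
  + NO2 → N:1 O:2
  + COOH → C:1 H:1 O:2
Element totals:
  C: 6
  H: 4
  N: 2
  O: 4
Molecular formula: C6H4N2O4.
DoU = (2C + 2 + N − H − X) / 2 = (2·6 + 2 + 2 − 4 − 0) / 2 = 6.

6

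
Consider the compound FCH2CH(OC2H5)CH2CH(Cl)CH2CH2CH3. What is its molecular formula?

Atom tally by fragment:
  FCH2 → C:1 H:2 F:1
  CH(OC2H5) → C:3 H:6 O:1
  CH2 → C:1 H:2
  CH(Cl) → C:1 H:1 Cl:1
  CH2 → C:1 H:2
  CH2 → C:1 H:2
  CH3 → C:1 H:3
Element totals:
  C: 9
  H: 18
  Cl: 1
  F: 1
  O: 1

C9H18ClFO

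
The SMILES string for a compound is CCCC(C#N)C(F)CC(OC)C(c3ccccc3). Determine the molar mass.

Atom tally by fragment:
  CH3 → C:1 H:3
  CH2 → C:1 H:2
  CH2 → C:1 H:2
  CH(CN) → C:2 H:1 N:1
  CH(F) → C:1 H:1 F:1
  CH2 → C:1 H:2
  CH(OCH3) → C:2 H:4 O:1
  CH2C6H5 → C:7 H:7
Element totals:
  C: 16
  H: 22
  F: 1
  N: 1
  O: 1
Molecular formula: C16H22FNO.
  M = 16(12.011) + 22(1.008) + 18.998 + 14.007 + 15.999
    = 192.176 + 22.176 + 18.998 + 14.007 + 15.999 = 263.356

263.36 g/mol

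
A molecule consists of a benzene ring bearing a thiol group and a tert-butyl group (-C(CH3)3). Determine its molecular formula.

Atom tally by fragment:
  benzene ring core → C:6 H:6
  (− 2 ring H displaced by substituents)
  + SH → S:1 H:1
  + C(CH3)3 → C:4 H:9
Element totals:
  C: 10
  H: 14
  S: 1

C10H14S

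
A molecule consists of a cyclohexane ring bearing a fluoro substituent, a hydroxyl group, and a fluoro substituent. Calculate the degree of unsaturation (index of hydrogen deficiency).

1

Atom tally by fragment:
  cyclohexane ring core → C:6 H:12
  (− 3 ring H displaced by substituents)
  + F → F:1
  + OH → O:1 H:1
  + F → F:1
Element totals:
  C: 6
  H: 10
  F: 2
  O: 1
Molecular formula: C6H10F2O.
DoU = (2C + 2 + N − H − X) / 2 = (2·6 + 2 + 0 − 10 − 2) / 2 = 1.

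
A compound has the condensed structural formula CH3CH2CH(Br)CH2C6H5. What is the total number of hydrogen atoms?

Element totals:
  C: 10
  H: 13
  Br: 1

13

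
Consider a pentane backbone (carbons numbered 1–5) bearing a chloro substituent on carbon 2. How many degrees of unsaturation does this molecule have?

Atom tally by fragment:
  CH3 → C:1 H:3
  CH(Cl) → C:1 H:1 Cl:1
  CH2 → C:1 H:2
  CH2 → C:1 H:2
  CH3 → C:1 H:3
Element totals:
  C: 5
  H: 11
  Cl: 1
Molecular formula: C5H11Cl.
DoU = (2C + 2 + N − H − X) / 2 = (2·5 + 2 + 0 − 11 − 1) / 2 = 0.

0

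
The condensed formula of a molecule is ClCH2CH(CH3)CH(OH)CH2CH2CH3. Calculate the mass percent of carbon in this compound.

Element totals:
  C: 7
  H: 15
  Cl: 1
  O: 1
Molecular formula: C7H15ClO.
Molar mass = 150.646 g/mol.
Mass from C: 7 × 12.011 = 84.077 g/mol.
%C = 84.077 / 150.646 × 100 = 55.81%.

55.81%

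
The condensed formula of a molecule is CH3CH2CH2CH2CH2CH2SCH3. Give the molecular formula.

C7H16S

Atom tally by fragment:
  CH3 → C:1 H:3
  CH2 → C:1 H:2
  CH2 → C:1 H:2
  CH2 → C:1 H:2
  CH2 → C:1 H:2
  CH2SCH3 → C:2 H:5 S:1
Element totals:
  C: 7
  H: 16
  S: 1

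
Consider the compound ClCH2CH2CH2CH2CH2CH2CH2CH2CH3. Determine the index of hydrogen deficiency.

Element totals:
  C: 9
  H: 19
  Cl: 1
Molecular formula: C9H19Cl.
DoU = (2C + 2 + N − H − X) / 2 = (2·9 + 2 + 0 − 19 − 1) / 2 = 0.

0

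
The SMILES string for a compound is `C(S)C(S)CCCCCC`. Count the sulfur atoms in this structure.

Atom tally by fragment:
  HSCH2 → C:1 H:3 S:1
  CH(SH) → C:1 H:2 S:1
  CH2 → C:1 H:2
  CH2 → C:1 H:2
  CH2 → C:1 H:2
  CH2 → C:1 H:2
  CH2 → C:1 H:2
  CH3 → C:1 H:3
Element totals:
  C: 8
  H: 18
  S: 2

2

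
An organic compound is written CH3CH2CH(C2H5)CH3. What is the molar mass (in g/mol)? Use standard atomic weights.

Atom tally by fragment:
  CH3 → C:1 H:3
  CH2 → C:1 H:2
  CH(C2H5) → C:3 H:6
  CH3 → C:1 H:3
Element totals:
  C: 6
  H: 14
Molecular formula: C6H14.
  M = 6(12.011) + 14(1.008)
    = 72.066 + 14.112 = 86.178

86.18 g/mol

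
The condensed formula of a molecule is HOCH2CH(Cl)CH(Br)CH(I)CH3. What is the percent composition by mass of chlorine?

Atom tally by fragment:
  HOCH2 → C:1 H:3 O:1
  CH(Cl) → C:1 H:1 Cl:1
  CH(Br) → C:1 H:1 Br:1
  CH(I) → C:1 H:1 I:1
  CH3 → C:1 H:3
Element totals:
  C: 5
  H: 9
  Br: 1
  Cl: 1
  I: 1
  O: 1
Molecular formula: C5H9BrClIO.
Molar mass = 327.384 g/mol.
Mass from Cl: 1 × 35.45 = 35.450 g/mol.
%Cl = 35.450 / 327.384 × 100 = 10.83%.

10.83%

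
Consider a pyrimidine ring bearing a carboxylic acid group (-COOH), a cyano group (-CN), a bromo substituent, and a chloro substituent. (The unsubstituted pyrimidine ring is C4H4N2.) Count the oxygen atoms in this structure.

2

Atom tally by fragment:
  pyrimidine ring core → C:4 H:4 N:2
  (− 4 ring H displaced by substituents)
  + COOH → C:1 H:1 O:2
  + CN → C:1 N:1
  + Br → Br:1
  + Cl → Cl:1
Element totals:
  C: 6
  H: 1
  Br: 1
  Cl: 1
  N: 3
  O: 2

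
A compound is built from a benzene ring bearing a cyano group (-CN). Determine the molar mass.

Atom tally by fragment:
  benzene ring core → C:6 H:6
  (− 1 ring H displaced by substituents)
  + CN → C:1 N:1
Element totals:
  C: 7
  H: 5
  N: 1
Molecular formula: C7H5N.
  M = 7(12.011) + 5(1.008) + 14.007
    = 84.077 + 5.040 + 14.007 = 103.124

103.12 g/mol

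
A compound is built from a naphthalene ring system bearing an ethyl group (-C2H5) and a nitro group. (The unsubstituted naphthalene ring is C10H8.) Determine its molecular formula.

C12H11NO2

Atom tally by fragment:
  naphthalene ring system core → C:10 H:8
  (− 2 ring H displaced by substituents)
  + C2H5 → C:2 H:5
  + NO2 → N:1 O:2
Element totals:
  C: 12
  H: 11
  N: 1
  O: 2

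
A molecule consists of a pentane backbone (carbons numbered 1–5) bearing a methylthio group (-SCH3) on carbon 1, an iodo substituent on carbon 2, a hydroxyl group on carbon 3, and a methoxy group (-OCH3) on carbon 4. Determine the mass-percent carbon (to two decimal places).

28.98%

Atom tally by fragment:
  CH3SCH2 → C:2 H:5 S:1
  CH(I) → C:1 H:1 I:1
  CH(OH) → C:1 H:2 O:1
  CH(OCH3) → C:2 H:4 O:1
  CH3 → C:1 H:3
Element totals:
  C: 7
  H: 15
  I: 1
  O: 2
  S: 1
Molecular formula: C7H15IO2S.
Molar mass = 290.159 g/mol.
Mass from C: 7 × 12.011 = 84.077 g/mol.
%C = 84.077 / 290.159 × 100 = 28.98%.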